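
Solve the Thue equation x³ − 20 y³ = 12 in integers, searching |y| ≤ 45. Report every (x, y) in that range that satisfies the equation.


The equation is x³ - 20y³ = 12. For fixed y, x³ = 20·y³ + 12, so a solution requires the RHS to be a perfect cube.
Strategy: iterate y from -45 to 45, compute RHS = 20·y³ + 12, and check whether it is a (positive or negative) perfect cube.
Check small values of y:
  y = 0: RHS = 12 is not a perfect cube.
  y = 1: RHS = 32 is not a perfect cube.
  y = -1: RHS = -8 = (-2)³ ⇒ x = -2 works.
  y = 2: RHS = 172 is not a perfect cube.
  y = -2: RHS = -148 is not a perfect cube.
  y = 3: RHS = 552 is not a perfect cube.
  y = -3: RHS = -528 is not a perfect cube.
Continuing the search up to |y| = 45 finds no further solutions beyond those listed.
Collected solutions: (-2, -1).

Solutions (with |y| ≤ 45): (-2, -1).


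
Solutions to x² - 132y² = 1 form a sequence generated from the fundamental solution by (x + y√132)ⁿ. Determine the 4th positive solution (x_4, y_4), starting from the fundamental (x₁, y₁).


Step 1: Find the fundamental solution (x₁, y₁) of x² - 132y² = 1.
  Expand √132 as a continued fraction. a₀ = ⌊√132⌋ = 11; iterate m_{k+1} = d_k·a_k − m_k, d_{k+1} = (132 − m_{k+1}²)/d_k, a_{k+1} = ⌊(a₀ + m_{k+1})/d_{k+1}⌋ (starting m₀ = 0, d₀ = 1), with convergents p_k = a_k·p_{k-1} + p_{k-2}, q_k = a_k·q_{k-1} + q_{k-2} (p₋₁ = 1, q₋₁ = 0):
  k = 0: a₀ = 11; p₀/q₀ = 11/1; p₀² − 132·q₀² = 121 − 132 = -11.
  k = 1: m = 11, d = 11, a = ⌊(11 + 11)/11⌋ = 2; p/q = (2·11 + 1)/(2·1 + 0) = 23/2; p² − 132·q² = 529 − 528 = 1.
  The first convergent with p² − 132·q² = 1 gives the fundamental solution (x₁, y₁) = (23, 2).
Step 2: Apply the recurrence (x_{n+1}, y_{n+1}) = (x₁x_n + 132y₁y_n, x₁y_n + y₁x_n) repeatedly.
  From (x_1, y_1) = (23, 2): x_2 = 23·23 + 132·2·2 = 1057; y_2 = 23·2 + 2·23 = 92.
  From (x_2, y_2) = (1057, 92): x_3 = 23·1057 + 132·2·92 = 48599; y_3 = 23·92 + 2·1057 = 4230.
  From (x_3, y_3) = (48599, 4230): x_4 = 23·48599 + 132·2·4230 = 2234497; y_4 = 23·4230 + 2·48599 = 194488.
Step 3: Verify x_4² - 132·y_4² = 4992976843009 - 4992976843008 = 1 (should be 1). ✓

(x_1, y_1) = (23, 2); (x_4, y_4) = (2234497, 194488).


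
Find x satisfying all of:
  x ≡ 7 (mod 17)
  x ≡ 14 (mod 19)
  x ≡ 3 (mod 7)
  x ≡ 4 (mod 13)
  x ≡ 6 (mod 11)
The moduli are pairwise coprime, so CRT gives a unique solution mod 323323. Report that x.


Product of moduli M = 17 · 19 · 7 · 13 · 11 = 323323.
Merge one congruence at a time:
  Start: x ≡ 7 (mod 17).
  Combine with x ≡ 14 (mod 19); new modulus lcm = 323.
    Write x = 7 + 17·t and substitute into x ≡ 14 (mod 19): 17·t ≡ 14 − 7 = 7 (mod 19).
    The inverse of 17 mod 19 is 9 (since 17·9 = 153 = 8·19 + 1), so t ≡ 9·7 = 63 ≡ 6 (mod 19).
    Then x = 7 + 17·6 = 109, valid modulo lcm(17, 19) = 323: x ≡ 109 (mod 323).
  Combine with x ≡ 3 (mod 7); new modulus lcm = 2261.
    Write x = 109 + 323·t and substitute into x ≡ 3 (mod 7): 323·t ≡ 3 − 109 = -106 (mod 7).
    Reduce coefficients mod 7: 1·t ≡ 6 (mod 7).
    So t ≡ 6 (mod 7).
    Then x = 109 + 323·6 = 2047, valid modulo lcm(323, 7) = 2261: x ≡ 2047 (mod 2261).
  Combine with x ≡ 4 (mod 13); new modulus lcm = 29393.
    Write x = 2047 + 2261·t and substitute into x ≡ 4 (mod 13): 2261·t ≡ 4 − 2047 = -2043 (mod 13).
    Reduce coefficients mod 13: 12·t ≡ 11 (mod 13).
    The inverse of 12 mod 13 is 12 (since 12·12 = 144 = 11·13 + 1), so t ≡ 12·11 = 132 ≡ 2 (mod 13).
    Then x = 2047 + 2261·2 = 6569, valid modulo lcm(2261, 13) = 29393: x ≡ 6569 (mod 29393).
  Combine with x ≡ 6 (mod 11); new modulus lcm = 323323.
    Write x = 6569 + 29393·t and substitute into x ≡ 6 (mod 11): 29393·t ≡ 6 − 6569 = -6563 (mod 11).
    Reduce coefficients mod 11: 1·t ≡ 4 (mod 11).
    So t ≡ 4 (mod 11).
    Then x = 6569 + 29393·4 = 124141, valid modulo lcm(29393, 11) = 323323: x ≡ 124141 (mod 323323).
Verify against each original: 124141 mod 17 = 7, 124141 mod 19 = 14, 124141 mod 7 = 3, 124141 mod 13 = 4, 124141 mod 11 = 6.

x ≡ 124141 (mod 323323).


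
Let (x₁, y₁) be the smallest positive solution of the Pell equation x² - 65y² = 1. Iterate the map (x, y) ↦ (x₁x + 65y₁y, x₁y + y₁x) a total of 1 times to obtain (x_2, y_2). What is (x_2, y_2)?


Step 1: Find the fundamental solution (x₁, y₁) of x² - 65y² = 1.
  Expand √65 as a continued fraction. a₀ = ⌊√65⌋ = 8; iterate m_{k+1} = d_k·a_k − m_k, d_{k+1} = (65 − m_{k+1}²)/d_k, a_{k+1} = ⌊(a₀ + m_{k+1})/d_{k+1}⌋ (starting m₀ = 0, d₀ = 1), with convergents p_k = a_k·p_{k-1} + p_{k-2}, q_k = a_k·q_{k-1} + q_{k-2} (p₋₁ = 1, q₋₁ = 0):
  k = 0: a₀ = 8; p₀/q₀ = 8/1; p₀² − 65·q₀² = 64 − 65 = -1.
  k = 1: m = 8, d = 1, a = ⌊(8 + 8)/1⌋ = 16; p/q = (16·8 + 1)/(16·1 + 0) = 129/16; p² − 65·q² = 16641 − 16640 = 1.
  The first convergent with p² − 65·q² = 1 gives the fundamental solution (x₁, y₁) = (129, 16).
Step 2: Apply the recurrence (x_{n+1}, y_{n+1}) = (x₁x_n + 65y₁y_n, x₁y_n + y₁x_n) repeatedly.
  From (x_1, y_1) = (129, 16): x_2 = 129·129 + 65·16·16 = 33281; y_2 = 129·16 + 16·129 = 4128.
Step 3: Verify x_2² - 65·y_2² = 1107624961 - 1107624960 = 1 (should be 1). ✓

(x_1, y_1) = (129, 16); (x_2, y_2) = (33281, 4128).


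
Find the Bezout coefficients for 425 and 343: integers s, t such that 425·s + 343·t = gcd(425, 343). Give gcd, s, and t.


Euclidean algorithm on (425, 343) — divide until remainder is 0:
  425 = 1 · 343 + 82
  343 = 4 · 82 + 15
  82 = 5 · 15 + 7
  15 = 2 · 7 + 1
  7 = 7 · 1 + 0
gcd(425, 343) = 1.
Track Bezout coefficients alongside the remainders: start with r₀ = 425 = a·1 + b·0 (s = 1, t = 0) and r₁ = 343 = a·0 + b·1 (s = 0, t = 1); each new remainder r_{k+1} = r_{k-1} − q_k·r_k inherits s_{k+1} = s_{k-1} − q_k·s_k, t_{k+1} = t_{k-1} − q_k·t_k, so r_k = a·s_k + b·t_k at every step:
  q = 1: r = 82, s = 1 − 1·0 = 1, t = 0 − 1·1 = -1  (check: 425·1 + 343·(-1) = 82)
  q = 4: r = 15, s = 0 − 4·1 = -4, t = 1 − 4·(-1) = 5  (check: 425·(-4) + 343·5 = 15)
  q = 5: r = 7, s = 1 − 5·(-4) = 21, t = -1 − 5·5 = -26  (check: 425·21 + 343·(-26) = 7)
  q = 2: r = 1, s = -4 − 2·21 = -46, t = 5 − 2·(-26) = 57  (check: 425·(-46) + 343·57 = 1)
The row with r = 1 (the gcd) gives the Bezout coefficients s = -46, t = 57.
Result: 425 · (-46) + 343 · (57) = 1.

gcd(425, 343) = 1; s = -46, t = 57 (check: 425·(-46) + 343·57 = 1).


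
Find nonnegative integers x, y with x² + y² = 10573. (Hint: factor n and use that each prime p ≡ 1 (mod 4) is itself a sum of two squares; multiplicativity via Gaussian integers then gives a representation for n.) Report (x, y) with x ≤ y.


Step 1: Factor n = 10573 = 97 · 109.
Step 2: Check the mod-4 condition on each prime factor: 97 ≡ 1 (mod 4), exponent 1; 109 ≡ 1 (mod 4), exponent 1.
All primes ≡ 3 (mod 4) appear to even exponent (or don't appear), so by the two-squares theorem n IS expressible as a sum of two squares.
Step 3: Build a representation. Here n = 97 · 109 is a product of primes ≡ 1 (mod 4). Each prime p ≡ 1 (mod 4) is itself a sum of two squares; find a² by testing p − a² for a perfect square:
  97: 97 − 1² = 96, 97 − 2² = 93, 97 − 3² = 88, 97 − 4² = 81 = 9² ⇒ 97 = 4² + 9².
  109: 109 − 1² = 108, 109 − 2² = 105, 109 − 3² = 100 = 10² ⇒ 109 = 3² + 10².
  Combine using the Brahmagupta–Fibonacci identity (a² + b²)(c² + d²) = (ac − bd)² + (ad + bc)² = (ac + bd)² + (ad − bc)²:
  97 · 109 = 10573: from (4² + 9²)(3² + 10²), take (4·3 − 9·10, 4·10 + 9·3) = (12 − 90, 40 + 27) = (-78, 67); dropping signs (only squares matter) gives (78, 67); check 78² + 67² = 6084 + 4489 = 10573 ✓.
Step 4: Order so x ≤ y and verify: 67² + 78² = 4489 + 6084 = 10573 = n. ✓

n = 10573 = 67² + 78² (one valid representation with x ≤ y).


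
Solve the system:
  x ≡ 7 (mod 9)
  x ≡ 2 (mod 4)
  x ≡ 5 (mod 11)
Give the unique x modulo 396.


Moduli 9, 4, 11 are pairwise coprime; by CRT there is a unique solution modulo M = 9 · 4 · 11 = 396.
Solve pairwise, accumulating the modulus:
  Start with x ≡ 7 (mod 9).
  Combine with x ≡ 2 (mod 4): since gcd(9, 4) = 1, we get a unique residue mod 36.
    Write x = 7 + 9·t and substitute into x ≡ 2 (mod 4): 9·t ≡ 2 − 7 = -5 (mod 4).
    Reduce coefficients mod 4: 1·t ≡ 3 (mod 4).
    So t ≡ 3 (mod 4).
    Then x = 7 + 9·3 = 34, valid modulo lcm(9, 4) = 36: x ≡ 34 (mod 36).
  Combine with x ≡ 5 (mod 11): since gcd(36, 11) = 1, we get a unique residue mod 396.
    Write x = 34 + 36·t and substitute into x ≡ 5 (mod 11): 36·t ≡ 5 − 34 = -29 (mod 11).
    Reduce coefficients mod 11: 3·t ≡ 4 (mod 11).
    The inverse of 3 mod 11 is 4 (since 3·4 = 12 = 1·11 + 1), so t ≡ 4·4 = 16 ≡ 5 (mod 11).
    Then x = 34 + 36·5 = 214, valid modulo lcm(36, 11) = 396: x ≡ 214 (mod 396).
Verify: 214 mod 9 = 7 ✓, 214 mod 4 = 2 ✓, 214 mod 11 = 5 ✓.

x ≡ 214 (mod 396).


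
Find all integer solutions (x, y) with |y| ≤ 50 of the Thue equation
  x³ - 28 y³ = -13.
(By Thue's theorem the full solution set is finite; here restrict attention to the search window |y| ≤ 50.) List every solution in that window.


The equation is x³ - 28y³ = -13. For fixed y, x³ = 28·y³ − 13, so a solution requires the RHS to be a perfect cube.
Strategy: iterate y from -50 to 50, compute RHS = 28·y³ − 13, and check whether it is a (positive or negative) perfect cube.
Check small values of y:
  y = 0: RHS = -13 is not a perfect cube.
  y = 1: RHS = 15 is not a perfect cube.
  y = -1: RHS = -41 is not a perfect cube.
  y = 2: RHS = 211 is not a perfect cube.
  y = -2: RHS = -237 is not a perfect cube.
  y = 3: RHS = 743 is not a perfect cube.
  y = -3: RHS = -769 is not a perfect cube.
Continuing the search up to |y| = 50 finds no solutions either.
No (x, y) in the scanned range satisfies the equation.

No integer solutions with |y| ≤ 50.


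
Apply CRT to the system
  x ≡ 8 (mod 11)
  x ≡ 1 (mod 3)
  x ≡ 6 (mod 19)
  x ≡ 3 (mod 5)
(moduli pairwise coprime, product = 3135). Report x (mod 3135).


Product of moduli M = 11 · 3 · 19 · 5 = 3135.
Merge one congruence at a time:
  Start: x ≡ 8 (mod 11).
  Combine with x ≡ 1 (mod 3); new modulus lcm = 33.
    Write x = 8 + 11·t and substitute into x ≡ 1 (mod 3): 11·t ≡ 1 − 8 = -7 (mod 3).
    Reduce coefficients mod 3: 2·t ≡ 2 (mod 3).
    The inverse of 2 mod 3 is 2 (since 2·2 = 4 = 1·3 + 1), so t ≡ 2·2 = 4 ≡ 1 (mod 3).
    Then x = 8 + 11·1 = 19, valid modulo lcm(11, 3) = 33: x ≡ 19 (mod 33).
  Combine with x ≡ 6 (mod 19); new modulus lcm = 627.
    Write x = 19 + 33·t and substitute into x ≡ 6 (mod 19): 33·t ≡ 6 − 19 = -13 (mod 19).
    Reduce coefficients mod 19: 14·t ≡ 6 (mod 19).
    The inverse of 14 mod 19 is 15 (since 14·15 = 210 = 11·19 + 1), so t ≡ 15·6 = 90 ≡ 14 (mod 19).
    Then x = 19 + 33·14 = 481, valid modulo lcm(33, 19) = 627: x ≡ 481 (mod 627).
  Combine with x ≡ 3 (mod 5); new modulus lcm = 3135.
    Write x = 481 + 627·t and substitute into x ≡ 3 (mod 5): 627·t ≡ 3 − 481 = -478 (mod 5).
    Reduce coefficients mod 5: 2·t ≡ 2 (mod 5).
    The inverse of 2 mod 5 is 3 (since 2·3 = 6 = 1·5 + 1), so t ≡ 3·2 = 6 ≡ 1 (mod 5).
    Then x = 481 + 627·1 = 1108, valid modulo lcm(627, 5) = 3135: x ≡ 1108 (mod 3135).
Verify against each original: 1108 mod 11 = 8, 1108 mod 3 = 1, 1108 mod 19 = 6, 1108 mod 5 = 3.

x ≡ 1108 (mod 3135).


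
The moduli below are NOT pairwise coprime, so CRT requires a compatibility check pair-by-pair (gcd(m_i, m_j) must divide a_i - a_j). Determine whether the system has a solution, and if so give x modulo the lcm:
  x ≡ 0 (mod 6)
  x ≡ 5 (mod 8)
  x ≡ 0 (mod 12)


Moduli 6, 8, 12 are not pairwise coprime, so CRT works modulo lcm(m_i) when all pairwise compatibility conditions hold.
Pairwise compatibility: gcd(m_i, m_j) must divide a_i - a_j for every pair.
Merge one congruence at a time:
  Start: x ≡ 0 (mod 6).
  Combine with x ≡ 5 (mod 8): gcd(6, 8) = 2, and 5 - 0 = 5 is NOT divisible by 2.
    ⇒ system is inconsistent (no integer solution).

No solution (the system is inconsistent).


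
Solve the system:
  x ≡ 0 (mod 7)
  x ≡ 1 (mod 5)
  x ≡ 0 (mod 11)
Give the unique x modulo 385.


Moduli 7, 5, 11 are pairwise coprime; by CRT there is a unique solution modulo M = 7 · 5 · 11 = 385.
Solve pairwise, accumulating the modulus:
  Start with x ≡ 0 (mod 7).
  Combine with x ≡ 1 (mod 5): since gcd(7, 5) = 1, we get a unique residue mod 35.
    Write x = 0 + 7·t and substitute into x ≡ 1 (mod 5): 7·t ≡ 1 − 0 = 1 (mod 5).
    Reduce coefficients mod 5: 2·t ≡ 1 (mod 5).
    The inverse of 2 mod 5 is 3 (since 2·3 = 6 = 1·5 + 1), so t ≡ 3·1 = 3 ≡ 3 (mod 5).
    Then x = 0 + 7·3 = 21, valid modulo lcm(7, 5) = 35: x ≡ 21 (mod 35).
  Combine with x ≡ 0 (mod 11): since gcd(35, 11) = 1, we get a unique residue mod 385.
    Write x = 21 + 35·t and substitute into x ≡ 0 (mod 11): 35·t ≡ 0 − 21 = -21 (mod 11).
    Reduce coefficients mod 11: 2·t ≡ 1 (mod 11).
    The inverse of 2 mod 11 is 6 (since 2·6 = 12 = 1·11 + 1), so t ≡ 6·1 = 6 ≡ 6 (mod 11).
    Then x = 21 + 35·6 = 231, valid modulo lcm(35, 11) = 385: x ≡ 231 (mod 385).
Verify: 231 mod 7 = 0 ✓, 231 mod 5 = 1 ✓, 231 mod 11 = 0 ✓.

x ≡ 231 (mod 385).


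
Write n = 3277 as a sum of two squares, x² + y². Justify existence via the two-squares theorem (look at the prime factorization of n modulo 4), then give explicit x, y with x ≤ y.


Step 1: Factor n = 3277 = 29 · 113.
Step 2: Check the mod-4 condition on each prime factor: 29 ≡ 1 (mod 4), exponent 1; 113 ≡ 1 (mod 4), exponent 1.
All primes ≡ 3 (mod 4) appear to even exponent (or don't appear), so by the two-squares theorem n IS expressible as a sum of two squares.
Step 3: Build a representation. Here n = 29 · 113 is a product of primes ≡ 1 (mod 4). Each prime p ≡ 1 (mod 4) is itself a sum of two squares; find a² by testing p − a² for a perfect square:
  29: 29 − 1² = 28, 29 − 2² = 25 = 5² ⇒ 29 = 2² + 5².
  113: 113 − 1² = 112, 113 − 2² = 109, 113 − 3² = 104, 113 − 4² = 97, 113 − 5² = 88, 113 − 6² = 77, 113 − 7² = 64 = 8² ⇒ 113 = 7² + 8².
  Combine using the Brahmagupta–Fibonacci identity (a² + b²)(c² + d²) = (ac − bd)² + (ad + bc)² = (ac + bd)² + (ad − bc)²:
  29 · 113 = 3277: from (2² + 5²)(7² + 8²), take (2·7 − 5·8, 2·8 + 5·7) = (14 − 40, 16 + 35) = (-26, 51); dropping signs (only squares matter) gives (26, 51); check 26² + 51² = 676 + 2601 = 3277 ✓.
Step 4: Order so x ≤ y and verify: 26² + 51² = 676 + 2601 = 3277 = n. ✓

n = 3277 = 26² + 51² (one valid representation with x ≤ y).


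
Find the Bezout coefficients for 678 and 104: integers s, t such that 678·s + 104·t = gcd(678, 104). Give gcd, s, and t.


Euclidean algorithm on (678, 104) — divide until remainder is 0:
  678 = 6 · 104 + 54
  104 = 1 · 54 + 50
  54 = 1 · 50 + 4
  50 = 12 · 4 + 2
  4 = 2 · 2 + 0
gcd(678, 104) = 2.
Track Bezout coefficients alongside the remainders: start with r₀ = 678 = a·1 + b·0 (s = 1, t = 0) and r₁ = 104 = a·0 + b·1 (s = 0, t = 1); each new remainder r_{k+1} = r_{k-1} − q_k·r_k inherits s_{k+1} = s_{k-1} − q_k·s_k, t_{k+1} = t_{k-1} − q_k·t_k, so r_k = a·s_k + b·t_k at every step:
  q = 6: r = 54, s = 1 − 6·0 = 1, t = 0 − 6·1 = -6  (check: 678·1 + 104·(-6) = 54)
  q = 1: r = 50, s = 0 − 1·1 = -1, t = 1 − 1·(-6) = 7  (check: 678·(-1) + 104·7 = 50)
  q = 1: r = 4, s = 1 − 1·(-1) = 2, t = -6 − 1·7 = -13  (check: 678·2 + 104·(-13) = 4)
  q = 12: r = 2, s = -1 − 12·2 = -25, t = 7 − 12·(-13) = 163  (check: 678·(-25) + 104·163 = 2)
The row with r = 2 (the gcd) gives the Bezout coefficients s = -25, t = 163.
Result: 678 · (-25) + 104 · (163) = 2.

gcd(678, 104) = 2; s = -25, t = 163 (check: 678·(-25) + 104·163 = 2).


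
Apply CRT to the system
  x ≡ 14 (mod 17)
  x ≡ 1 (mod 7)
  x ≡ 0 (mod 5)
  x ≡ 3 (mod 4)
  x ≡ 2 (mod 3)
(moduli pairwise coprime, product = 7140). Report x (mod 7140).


Product of moduli M = 17 · 7 · 5 · 4 · 3 = 7140.
Merge one congruence at a time:
  Start: x ≡ 14 (mod 17).
  Combine with x ≡ 1 (mod 7); new modulus lcm = 119.
    Write x = 14 + 17·t and substitute into x ≡ 1 (mod 7): 17·t ≡ 1 − 14 = -13 (mod 7).
    Reduce coefficients mod 7: 3·t ≡ 1 (mod 7).
    The inverse of 3 mod 7 is 5 (since 3·5 = 15 = 2·7 + 1), so t ≡ 5·1 = 5 ≡ 5 (mod 7).
    Then x = 14 + 17·5 = 99, valid modulo lcm(17, 7) = 119: x ≡ 99 (mod 119).
  Combine with x ≡ 0 (mod 5); new modulus lcm = 595.
    Write x = 99 + 119·t and substitute into x ≡ 0 (mod 5): 119·t ≡ 0 − 99 = -99 (mod 5).
    Reduce coefficients mod 5: 4·t ≡ 1 (mod 5).
    The inverse of 4 mod 5 is 4 (since 4·4 = 16 = 3·5 + 1), so t ≡ 4·1 = 4 ≡ 4 (mod 5).
    Then x = 99 + 119·4 = 575, valid modulo lcm(119, 5) = 595: x ≡ 575 (mod 595).
  Combine with x ≡ 3 (mod 4); new modulus lcm = 2380.
    Write x = 575 + 595·t and substitute into x ≡ 3 (mod 4): 595·t ≡ 3 − 575 = -572 (mod 4).
    Reduce coefficients mod 4: 3·t ≡ 0 (mod 4).
    The inverse of 3 mod 4 is 3 (since 3·3 = 9 = 2·4 + 1), so t ≡ 3·0 = 0 ≡ 0 (mod 4).
    Then x = 575 + 595·0 = 575, valid modulo lcm(595, 4) = 2380: x ≡ 575 (mod 2380).
  Combine with x ≡ 2 (mod 3); new modulus lcm = 7140.
    Write x = 575 + 2380·t and substitute into x ≡ 2 (mod 3): 2380·t ≡ 2 − 575 = -573 (mod 3).
    Reduce coefficients mod 3: 1·t ≡ 0 (mod 3).
    So t ≡ 0 (mod 3).
    Then x = 575 + 2380·0 = 575, valid modulo lcm(2380, 3) = 7140: x ≡ 575 (mod 7140).
Verify against each original: 575 mod 17 = 14, 575 mod 7 = 1, 575 mod 5 = 0, 575 mod 4 = 3, 575 mod 3 = 2.

x ≡ 575 (mod 7140).


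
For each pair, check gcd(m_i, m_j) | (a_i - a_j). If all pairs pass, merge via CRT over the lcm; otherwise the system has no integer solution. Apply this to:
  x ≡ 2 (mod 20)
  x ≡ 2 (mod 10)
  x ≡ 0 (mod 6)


Moduli 20, 10, 6 are not pairwise coprime, so CRT works modulo lcm(m_i) when all pairwise compatibility conditions hold.
Pairwise compatibility: gcd(m_i, m_j) must divide a_i - a_j for every pair.
Merge one congruence at a time:
  Start: x ≡ 2 (mod 20).
  Combine with x ≡ 2 (mod 10): gcd(20, 10) = 10; 2 - 2 = 0, which IS divisible by 10, so compatible.
    Write x = 2 + 20·t and substitute into x ≡ 2 (mod 10): 20·t ≡ 2 − 2 = 0 (mod 10).
    Divide the congruence (and modulus) by g = 10: 2·t ≡ 0 (mod 1).
    Modulo 1 every t works; take t = 0.
    Then x = 2 + 20·0 = 2, valid modulo lcm(20, 10) = 20: x ≡ 2 (mod 20).
  Combine with x ≡ 0 (mod 6): gcd(20, 6) = 2; 0 - 2 = -2, which IS divisible by 2, so compatible.
    Write x = 2 + 20·t and substitute into x ≡ 0 (mod 6): 20·t ≡ 0 − 2 = -2 (mod 6).
    Divide the congruence (and modulus) by g = 2: 10·t ≡ -1 (mod 3).
    Reduce coefficients mod 3: 1·t ≡ 2 (mod 3).
    So t ≡ 2 (mod 3).
    Then x = 2 + 20·2 = 42, valid modulo lcm(20, 6) = 60: x ≡ 42 (mod 60).
Verify: 42 mod 20 = 2, 42 mod 10 = 2, 42 mod 6 = 0.

x ≡ 42 (mod 60).


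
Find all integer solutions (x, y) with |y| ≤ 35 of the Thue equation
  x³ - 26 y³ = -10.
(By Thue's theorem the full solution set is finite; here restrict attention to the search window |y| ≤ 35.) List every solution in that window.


The equation is x³ - 26y³ = -10. For fixed y, x³ = 26·y³ − 10, so a solution requires the RHS to be a perfect cube.
Strategy: iterate y from -35 to 35, compute RHS = 26·y³ − 10, and check whether it is a (positive or negative) perfect cube.
Check small values of y:
  y = 0: RHS = -10 is not a perfect cube.
  y = 1: RHS = 16 is not a perfect cube.
  y = -1: RHS = -36 is not a perfect cube.
  y = 2: RHS = 198 is not a perfect cube.
  y = -2: RHS = -218 is not a perfect cube.
  y = 3: RHS = 692 is not a perfect cube.
  y = -3: RHS = -712 is not a perfect cube.
Continuing the search up to |y| = 35 finds no solutions either.
No (x, y) in the scanned range satisfies the equation.

No integer solutions with |y| ≤ 35.


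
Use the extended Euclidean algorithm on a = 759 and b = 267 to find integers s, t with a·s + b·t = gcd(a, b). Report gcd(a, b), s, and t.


Euclidean algorithm on (759, 267) — divide until remainder is 0:
  759 = 2 · 267 + 225
  267 = 1 · 225 + 42
  225 = 5 · 42 + 15
  42 = 2 · 15 + 12
  15 = 1 · 12 + 3
  12 = 4 · 3 + 0
gcd(759, 267) = 3.
Track Bezout coefficients alongside the remainders: start with r₀ = 759 = a·1 + b·0 (s = 1, t = 0) and r₁ = 267 = a·0 + b·1 (s = 0, t = 1); each new remainder r_{k+1} = r_{k-1} − q_k·r_k inherits s_{k+1} = s_{k-1} − q_k·s_k, t_{k+1} = t_{k-1} − q_k·t_k, so r_k = a·s_k + b·t_k at every step:
  q = 2: r = 225, s = 1 − 2·0 = 1, t = 0 − 2·1 = -2  (check: 759·1 + 267·(-2) = 225)
  q = 1: r = 42, s = 0 − 1·1 = -1, t = 1 − 1·(-2) = 3  (check: 759·(-1) + 267·3 = 42)
  q = 5: r = 15, s = 1 − 5·(-1) = 6, t = -2 − 5·3 = -17  (check: 759·6 + 267·(-17) = 15)
  q = 2: r = 12, s = -1 − 2·6 = -13, t = 3 − 2·(-17) = 37  (check: 759·(-13) + 267·37 = 12)
  q = 1: r = 3, s = 6 − 1·(-13) = 19, t = -17 − 1·37 = -54  (check: 759·19 + 267·(-54) = 3)
The row with r = 3 (the gcd) gives the Bezout coefficients s = 19, t = -54.
Result: 759 · (19) + 267 · (-54) = 3.

gcd(759, 267) = 3; s = 19, t = -54 (check: 759·19 + 267·(-54) = 3).


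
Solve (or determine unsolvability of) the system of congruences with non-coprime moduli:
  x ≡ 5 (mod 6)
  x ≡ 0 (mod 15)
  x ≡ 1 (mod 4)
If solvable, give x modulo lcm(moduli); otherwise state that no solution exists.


Moduli 6, 15, 4 are not pairwise coprime, so CRT works modulo lcm(m_i) when all pairwise compatibility conditions hold.
Pairwise compatibility: gcd(m_i, m_j) must divide a_i - a_j for every pair.
Merge one congruence at a time:
  Start: x ≡ 5 (mod 6).
  Combine with x ≡ 0 (mod 15): gcd(6, 15) = 3, and 0 - 5 = -5 is NOT divisible by 3.
    ⇒ system is inconsistent (no integer solution).

No solution (the system is inconsistent).


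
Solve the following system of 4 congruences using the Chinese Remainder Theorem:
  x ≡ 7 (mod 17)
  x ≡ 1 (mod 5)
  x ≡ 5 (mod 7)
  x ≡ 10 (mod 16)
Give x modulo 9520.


Product of moduli M = 17 · 5 · 7 · 16 = 9520.
Merge one congruence at a time:
  Start: x ≡ 7 (mod 17).
  Combine with x ≡ 1 (mod 5); new modulus lcm = 85.
    Write x = 7 + 17·t and substitute into x ≡ 1 (mod 5): 17·t ≡ 1 − 7 = -6 (mod 5).
    Reduce coefficients mod 5: 2·t ≡ 4 (mod 5).
    The inverse of 2 mod 5 is 3 (since 2·3 = 6 = 1·5 + 1), so t ≡ 3·4 = 12 ≡ 2 (mod 5).
    Then x = 7 + 17·2 = 41, valid modulo lcm(17, 5) = 85: x ≡ 41 (mod 85).
  Combine with x ≡ 5 (mod 7); new modulus lcm = 595.
    Write x = 41 + 85·t and substitute into x ≡ 5 (mod 7): 85·t ≡ 5 − 41 = -36 (mod 7).
    Reduce coefficients mod 7: 1·t ≡ 6 (mod 7).
    So t ≡ 6 (mod 7).
    Then x = 41 + 85·6 = 551, valid modulo lcm(85, 7) = 595: x ≡ 551 (mod 595).
  Combine with x ≡ 10 (mod 16); new modulus lcm = 9520.
    Write x = 551 + 595·t and substitute into x ≡ 10 (mod 16): 595·t ≡ 10 − 551 = -541 (mod 16).
    Reduce coefficients mod 16: 3·t ≡ 3 (mod 16).
    The inverse of 3 mod 16 is 11 (since 3·11 = 33 = 2·16 + 1), so t ≡ 11·3 = 33 ≡ 1 (mod 16).
    Then x = 551 + 595·1 = 1146, valid modulo lcm(595, 16) = 9520: x ≡ 1146 (mod 9520).
Verify against each original: 1146 mod 17 = 7, 1146 mod 5 = 1, 1146 mod 7 = 5, 1146 mod 16 = 10.

x ≡ 1146 (mod 9520).


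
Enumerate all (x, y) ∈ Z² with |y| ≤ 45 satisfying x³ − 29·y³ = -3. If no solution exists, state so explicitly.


The equation is x³ - 29y³ = -3. For fixed y, x³ = 29·y³ − 3, so a solution requires the RHS to be a perfect cube.
Strategy: iterate y from -45 to 45, compute RHS = 29·y³ − 3, and check whether it is a (positive or negative) perfect cube.
Check small values of y:
  y = 0: RHS = -3 is not a perfect cube.
  y = 1: RHS = 26 is not a perfect cube.
  y = -1: RHS = -32 is not a perfect cube.
  y = 2: RHS = 229 is not a perfect cube.
  y = -2: RHS = -235 is not a perfect cube.
  y = 3: RHS = 780 is not a perfect cube.
  y = -3: RHS = -786 is not a perfect cube.
Continuing the search up to |y| = 45 finds no solutions either.
No (x, y) in the scanned range satisfies the equation.

No integer solutions with |y| ≤ 45.


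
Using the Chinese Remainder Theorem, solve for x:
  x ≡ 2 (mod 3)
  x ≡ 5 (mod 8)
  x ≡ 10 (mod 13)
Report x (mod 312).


Moduli 3, 8, 13 are pairwise coprime; by CRT there is a unique solution modulo M = 3 · 8 · 13 = 312.
Solve pairwise, accumulating the modulus:
  Start with x ≡ 2 (mod 3).
  Combine with x ≡ 5 (mod 8): since gcd(3, 8) = 1, we get a unique residue mod 24.
    Write x = 2 + 3·t and substitute into x ≡ 5 (mod 8): 3·t ≡ 5 − 2 = 3 (mod 8).
    The inverse of 3 mod 8 is 3 (since 3·3 = 9 = 1·8 + 1), so t ≡ 3·3 = 9 ≡ 1 (mod 8).
    Then x = 2 + 3·1 = 5, valid modulo lcm(3, 8) = 24: x ≡ 5 (mod 24).
  Combine with x ≡ 10 (mod 13): since gcd(24, 13) = 1, we get a unique residue mod 312.
    Write x = 5 + 24·t and substitute into x ≡ 10 (mod 13): 24·t ≡ 10 − 5 = 5 (mod 13).
    Reduce coefficients mod 13: 11·t ≡ 5 (mod 13).
    The inverse of 11 mod 13 is 6 (since 11·6 = 66 = 5·13 + 1), so t ≡ 6·5 = 30 ≡ 4 (mod 13).
    Then x = 5 + 24·4 = 101, valid modulo lcm(24, 13) = 312: x ≡ 101 (mod 312).
Verify: 101 mod 3 = 2 ✓, 101 mod 8 = 5 ✓, 101 mod 13 = 10 ✓.

x ≡ 101 (mod 312).


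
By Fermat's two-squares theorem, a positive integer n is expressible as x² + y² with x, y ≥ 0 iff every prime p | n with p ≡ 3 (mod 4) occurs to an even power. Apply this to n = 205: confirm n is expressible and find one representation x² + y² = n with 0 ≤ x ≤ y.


Step 1: Factor n = 205 = 5 · 41.
Step 2: Check the mod-4 condition on each prime factor: 5 ≡ 1 (mod 4), exponent 1; 41 ≡ 1 (mod 4), exponent 1.
All primes ≡ 3 (mod 4) appear to even exponent (or don't appear), so by the two-squares theorem n IS expressible as a sum of two squares.
Step 3: Build a representation. Here n = 5 · 41 is a product of primes ≡ 1 (mod 4). Each prime p ≡ 1 (mod 4) is itself a sum of two squares; find a² by testing p − a² for a perfect square:
  5: 5 − 1² = 4 = 2² ⇒ 5 = 1² + 2².
  41: 41 − 1² = 40, 41 − 2² = 37, 41 − 3² = 32, 41 − 4² = 25 = 5² ⇒ 41 = 4² + 5².
  Combine using the Brahmagupta–Fibonacci identity (a² + b²)(c² + d²) = (ac − bd)² + (ad + bc)² = (ac + bd)² + (ad − bc)²:
  5 · 41 = 205: from (1² + 2²)(4² + 5²), take (1·4 − 2·5, 1·5 + 2·4) = (4 − 10, 5 + 8) = (-6, 13); dropping signs (only squares matter) gives (6, 13); check 6² + 13² = 36 + 169 = 205 ✓.
Step 4: Order so x ≤ y and verify: 6² + 13² = 36 + 169 = 205 = n. ✓

n = 205 = 6² + 13² (one valid representation with x ≤ y).


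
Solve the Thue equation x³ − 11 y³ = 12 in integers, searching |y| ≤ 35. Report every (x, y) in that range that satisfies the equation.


The equation is x³ - 11y³ = 12. For fixed y, x³ = 11·y³ + 12, so a solution requires the RHS to be a perfect cube.
Strategy: iterate y from -35 to 35, compute RHS = 11·y³ + 12, and check whether it is a (positive or negative) perfect cube.
Check small values of y:
  y = 0: RHS = 12 is not a perfect cube.
  y = 1: RHS = 23 is not a perfect cube.
  y = -1: RHS = 1 = (1)³ ⇒ x = 1 works.
  y = 2: RHS = 100 is not a perfect cube.
  y = -2: RHS = -76 is not a perfect cube.
  y = 3: RHS = 309 is not a perfect cube.
  y = -3: RHS = -285 is not a perfect cube.
Continuing the search up to |y| = 35 finds no further solutions beyond those listed.
Collected solutions: (1, -1).

Solutions (with |y| ≤ 35): (1, -1).


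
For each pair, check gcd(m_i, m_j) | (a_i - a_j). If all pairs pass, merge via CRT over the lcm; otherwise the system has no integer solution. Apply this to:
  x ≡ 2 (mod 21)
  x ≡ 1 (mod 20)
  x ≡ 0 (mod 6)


Moduli 21, 20, 6 are not pairwise coprime, so CRT works modulo lcm(m_i) when all pairwise compatibility conditions hold.
Pairwise compatibility: gcd(m_i, m_j) must divide a_i - a_j for every pair.
Merge one congruence at a time:
  Start: x ≡ 2 (mod 21).
  Combine with x ≡ 1 (mod 20): gcd(21, 20) = 1; 1 - 2 = -1, which IS divisible by 1, so compatible.
    Write x = 2 + 21·t and substitute into x ≡ 1 (mod 20): 21·t ≡ 1 − 2 = -1 (mod 20).
    Reduce coefficients mod 20: 1·t ≡ 19 (mod 20).
    So t ≡ 19 (mod 20).
    Then x = 2 + 21·19 = 401, valid modulo lcm(21, 20) = 420: x ≡ 401 (mod 420).
  Combine with x ≡ 0 (mod 6): gcd(420, 6) = 6, and 0 - 401 = -401 is NOT divisible by 6.
    ⇒ system is inconsistent (no integer solution).

No solution (the system is inconsistent).


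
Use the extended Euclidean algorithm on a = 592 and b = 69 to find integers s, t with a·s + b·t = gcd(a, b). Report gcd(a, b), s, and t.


Euclidean algorithm on (592, 69) — divide until remainder is 0:
  592 = 8 · 69 + 40
  69 = 1 · 40 + 29
  40 = 1 · 29 + 11
  29 = 2 · 11 + 7
  11 = 1 · 7 + 4
  7 = 1 · 4 + 3
  4 = 1 · 3 + 1
  3 = 3 · 1 + 0
gcd(592, 69) = 1.
Track Bezout coefficients alongside the remainders: start with r₀ = 592 = a·1 + b·0 (s = 1, t = 0) and r₁ = 69 = a·0 + b·1 (s = 0, t = 1); each new remainder r_{k+1} = r_{k-1} − q_k·r_k inherits s_{k+1} = s_{k-1} − q_k·s_k, t_{k+1} = t_{k-1} − q_k·t_k, so r_k = a·s_k + b·t_k at every step:
  q = 8: r = 40, s = 1 − 8·0 = 1, t = 0 − 8·1 = -8  (check: 592·1 + 69·(-8) = 40)
  q = 1: r = 29, s = 0 − 1·1 = -1, t = 1 − 1·(-8) = 9  (check: 592·(-1) + 69·9 = 29)
  q = 1: r = 11, s = 1 − 1·(-1) = 2, t = -8 − 1·9 = -17  (check: 592·2 + 69·(-17) = 11)
  q = 2: r = 7, s = -1 − 2·2 = -5, t = 9 − 2·(-17) = 43  (check: 592·(-5) + 69·43 = 7)
  q = 1: r = 4, s = 2 − 1·(-5) = 7, t = -17 − 1·43 = -60  (check: 592·7 + 69·(-60) = 4)
  q = 1: r = 3, s = -5 − 1·7 = -12, t = 43 − 1·(-60) = 103  (check: 592·(-12) + 69·103 = 3)
  q = 1: r = 1, s = 7 − 1·(-12) = 19, t = -60 − 1·103 = -163  (check: 592·19 + 69·(-163) = 1)
The row with r = 1 (the gcd) gives the Bezout coefficients s = 19, t = -163.
Result: 592 · (19) + 69 · (-163) = 1.

gcd(592, 69) = 1; s = 19, t = -163 (check: 592·19 + 69·(-163) = 1).


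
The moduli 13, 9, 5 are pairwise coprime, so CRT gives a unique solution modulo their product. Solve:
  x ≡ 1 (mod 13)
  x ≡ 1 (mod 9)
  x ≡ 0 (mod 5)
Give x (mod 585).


Moduli 13, 9, 5 are pairwise coprime; by CRT there is a unique solution modulo M = 13 · 9 · 5 = 585.
Solve pairwise, accumulating the modulus:
  Start with x ≡ 1 (mod 13).
  Combine with x ≡ 1 (mod 9): since gcd(13, 9) = 1, we get a unique residue mod 117.
    Write x = 1 + 13·t and substitute into x ≡ 1 (mod 9): 13·t ≡ 1 − 1 = 0 (mod 9).
    Reduce coefficients mod 9: 4·t ≡ 0 (mod 9).
    The inverse of 4 mod 9 is 7 (since 4·7 = 28 = 3·9 + 1), so t ≡ 7·0 = 0 ≡ 0 (mod 9).
    Then x = 1 + 13·0 = 1, valid modulo lcm(13, 9) = 117: x ≡ 1 (mod 117).
  Combine with x ≡ 0 (mod 5): since gcd(117, 5) = 1, we get a unique residue mod 585.
    Write x = 1 + 117·t and substitute into x ≡ 0 (mod 5): 117·t ≡ 0 − 1 = -1 (mod 5).
    Reduce coefficients mod 5: 2·t ≡ 4 (mod 5).
    The inverse of 2 mod 5 is 3 (since 2·3 = 6 = 1·5 + 1), so t ≡ 3·4 = 12 ≡ 2 (mod 5).
    Then x = 1 + 117·2 = 235, valid modulo lcm(117, 5) = 585: x ≡ 235 (mod 585).
Verify: 235 mod 13 = 1 ✓, 235 mod 9 = 1 ✓, 235 mod 5 = 0 ✓.

x ≡ 235 (mod 585).


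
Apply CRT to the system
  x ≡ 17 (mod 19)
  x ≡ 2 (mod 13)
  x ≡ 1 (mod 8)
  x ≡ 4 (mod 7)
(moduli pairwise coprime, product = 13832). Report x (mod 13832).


Product of moduli M = 19 · 13 · 8 · 7 = 13832.
Merge one congruence at a time:
  Start: x ≡ 17 (mod 19).
  Combine with x ≡ 2 (mod 13); new modulus lcm = 247.
    Write x = 17 + 19·t and substitute into x ≡ 2 (mod 13): 19·t ≡ 2 − 17 = -15 (mod 13).
    Reduce coefficients mod 13: 6·t ≡ 11 (mod 13).
    The inverse of 6 mod 13 is 11 (since 6·11 = 66 = 5·13 + 1), so t ≡ 11·11 = 121 ≡ 4 (mod 13).
    Then x = 17 + 19·4 = 93, valid modulo lcm(19, 13) = 247: x ≡ 93 (mod 247).
  Combine with x ≡ 1 (mod 8); new modulus lcm = 1976.
    Write x = 93 + 247·t and substitute into x ≡ 1 (mod 8): 247·t ≡ 1 − 93 = -92 (mod 8).
    Reduce coefficients mod 8: 7·t ≡ 4 (mod 8).
    The inverse of 7 mod 8 is 7 (since 7·7 = 49 = 6·8 + 1), so t ≡ 7·4 = 28 ≡ 4 (mod 8).
    Then x = 93 + 247·4 = 1081, valid modulo lcm(247, 8) = 1976: x ≡ 1081 (mod 1976).
  Combine with x ≡ 4 (mod 7); new modulus lcm = 13832.
    Write x = 1081 + 1976·t and substitute into x ≡ 4 (mod 7): 1976·t ≡ 4 − 1081 = -1077 (mod 7).
    Reduce coefficients mod 7: 2·t ≡ 1 (mod 7).
    The inverse of 2 mod 7 is 4 (since 2·4 = 8 = 1·7 + 1), so t ≡ 4·1 = 4 ≡ 4 (mod 7).
    Then x = 1081 + 1976·4 = 8985, valid modulo lcm(1976, 7) = 13832: x ≡ 8985 (mod 13832).
Verify against each original: 8985 mod 19 = 17, 8985 mod 13 = 2, 8985 mod 8 = 1, 8985 mod 7 = 4.

x ≡ 8985 (mod 13832).


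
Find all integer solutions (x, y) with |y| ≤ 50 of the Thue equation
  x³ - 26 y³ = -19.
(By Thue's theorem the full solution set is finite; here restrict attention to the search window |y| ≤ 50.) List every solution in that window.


The equation is x³ - 26y³ = -19. For fixed y, x³ = 26·y³ − 19, so a solution requires the RHS to be a perfect cube.
Strategy: iterate y from -50 to 50, compute RHS = 26·y³ − 19, and check whether it is a (positive or negative) perfect cube.
Check small values of y:
  y = 0: RHS = -19 is not a perfect cube.
  y = 1: RHS = 7 is not a perfect cube.
  y = -1: RHS = -45 is not a perfect cube.
  y = 2: RHS = 189 is not a perfect cube.
  y = -2: RHS = -227 is not a perfect cube.
  y = 3: RHS = 683 is not a perfect cube.
  y = -3: RHS = -721 is not a perfect cube.
Continuing the search up to |y| = 50 finds no solutions either.
No (x, y) in the scanned range satisfies the equation.

No integer solutions with |y| ≤ 50.


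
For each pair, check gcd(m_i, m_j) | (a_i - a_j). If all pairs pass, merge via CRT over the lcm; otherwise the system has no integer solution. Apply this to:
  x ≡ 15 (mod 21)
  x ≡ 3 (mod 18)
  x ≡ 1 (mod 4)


Moduli 21, 18, 4 are not pairwise coprime, so CRT works modulo lcm(m_i) when all pairwise compatibility conditions hold.
Pairwise compatibility: gcd(m_i, m_j) must divide a_i - a_j for every pair.
Merge one congruence at a time:
  Start: x ≡ 15 (mod 21).
  Combine with x ≡ 3 (mod 18): gcd(21, 18) = 3; 3 - 15 = -12, which IS divisible by 3, so compatible.
    Write x = 15 + 21·t and substitute into x ≡ 3 (mod 18): 21·t ≡ 3 − 15 = -12 (mod 18).
    Divide the congruence (and modulus) by g = 3: 7·t ≡ -4 (mod 6).
    Reduce coefficients mod 6: 1·t ≡ 2 (mod 6).
    So t ≡ 2 (mod 6).
    Then x = 15 + 21·2 = 57, valid modulo lcm(21, 18) = 126: x ≡ 57 (mod 126).
  Combine with x ≡ 1 (mod 4): gcd(126, 4) = 2; 1 - 57 = -56, which IS divisible by 2, so compatible.
    Write x = 57 + 126·t and substitute into x ≡ 1 (mod 4): 126·t ≡ 1 − 57 = -56 (mod 4).
    Divide the congruence (and modulus) by g = 2: 63·t ≡ -28 (mod 2).
    Reduce coefficients mod 2: 1·t ≡ 0 (mod 2).
    So t ≡ 0 (mod 2).
    Then x = 57 + 126·0 = 57, valid modulo lcm(126, 4) = 252: x ≡ 57 (mod 252).
Verify: 57 mod 21 = 15, 57 mod 18 = 3, 57 mod 4 = 1.

x ≡ 57 (mod 252).


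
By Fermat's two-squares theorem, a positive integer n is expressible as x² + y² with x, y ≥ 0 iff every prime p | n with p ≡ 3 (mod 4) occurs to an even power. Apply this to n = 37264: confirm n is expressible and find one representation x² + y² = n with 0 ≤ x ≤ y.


Step 1: Factor n = 37264 = 2^4 · 17 · 137.
Step 2: Check the mod-4 condition on each prime factor: 2 = 2 (special); 17 ≡ 1 (mod 4), exponent 1; 137 ≡ 1 (mod 4), exponent 1.
All primes ≡ 3 (mod 4) appear to even exponent (or don't appear), so by the two-squares theorem n IS expressible as a sum of two squares.
Step 3: Build a representation. Group n = k² · m with k = 4 and m = 17 · 137 = 2329 (a product of primes ≡ 1 (mod 4)); a representation of m scales to one of n via (k·x)² + (k·y)² = k²(x² + y²). Each prime p ≡ 1 (mod 4) is itself a sum of two squares; find a² by testing p − a² for a perfect square:
  17: 17 − 1² = 16 = 4² ⇒ 17 = 1² + 4².
  137: 137 − 1² = 136, 137 − 2² = 133, 137 − 3² = 128, 137 − 4² = 121 = 11² ⇒ 137 = 4² + 11².
  Combine using the Brahmagupta–Fibonacci identity (a² + b²)(c² + d²) = (ac − bd)² + (ad + bc)² = (ac + bd)² + (ad − bc)²:
  17 · 137 = 2329: from (1² + 4²)(4² + 11²), take (1·4 − 4·11, 1·11 + 4·4) = (4 − 44, 11 + 16) = (-40, 27); dropping signs (only squares matter) gives (40, 27); check 40² + 27² = 1600 + 729 = 2329 ✓.
  Scale by k = 4: (4·40, 4·27) = (160, 108).
Step 4: Order so x ≤ y and verify: 108² + 160² = 11664 + 25600 = 37264 = n. ✓

n = 37264 = 108² + 160² (one valid representation with x ≤ y).


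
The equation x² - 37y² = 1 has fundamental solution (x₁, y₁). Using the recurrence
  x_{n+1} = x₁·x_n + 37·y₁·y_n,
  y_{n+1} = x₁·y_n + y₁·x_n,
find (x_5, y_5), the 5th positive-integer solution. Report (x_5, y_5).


Step 1: Find the fundamental solution (x₁, y₁) of x² - 37y² = 1.
  Expand √37 as a continued fraction. a₀ = ⌊√37⌋ = 6; iterate m_{k+1} = d_k·a_k − m_k, d_{k+1} = (37 − m_{k+1}²)/d_k, a_{k+1} = ⌊(a₀ + m_{k+1})/d_{k+1}⌋ (starting m₀ = 0, d₀ = 1), with convergents p_k = a_k·p_{k-1} + p_{k-2}, q_k = a_k·q_{k-1} + q_{k-2} (p₋₁ = 1, q₋₁ = 0):
  k = 0: a₀ = 6; p₀/q₀ = 6/1; p₀² − 37·q₀² = 36 − 37 = -1.
  k = 1: m = 6, d = 1, a = ⌊(6 + 6)/1⌋ = 12; p/q = (12·6 + 1)/(12·1 + 0) = 73/12; p² − 37·q² = 5329 − 5328 = 1.
  The first convergent with p² − 37·q² = 1 gives the fundamental solution (x₁, y₁) = (73, 12).
Step 2: Apply the recurrence (x_{n+1}, y_{n+1}) = (x₁x_n + 37y₁y_n, x₁y_n + y₁x_n) repeatedly.
  From (x_1, y_1) = (73, 12): x_2 = 73·73 + 37·12·12 = 10657; y_2 = 73·12 + 12·73 = 1752.
  From (x_2, y_2) = (10657, 1752): x_3 = 73·10657 + 37·12·1752 = 1555849; y_3 = 73·1752 + 12·10657 = 255780.
  From (x_3, y_3) = (1555849, 255780): x_4 = 73·1555849 + 37·12·255780 = 227143297; y_4 = 73·255780 + 12·1555849 = 37342128.
  From (x_4, y_4) = (227143297, 37342128): x_5 = 73·227143297 + 37·12·37342128 = 33161365513; y_5 = 73·37342128 + 12·227143297 = 5451694908.
Step 3: Verify x_5² - 37·y_5² = 1099676162686785753169 - 1099676162686785753168 = 1 (should be 1). ✓

(x_1, y_1) = (73, 12); (x_5, y_5) = (33161365513, 5451694908).


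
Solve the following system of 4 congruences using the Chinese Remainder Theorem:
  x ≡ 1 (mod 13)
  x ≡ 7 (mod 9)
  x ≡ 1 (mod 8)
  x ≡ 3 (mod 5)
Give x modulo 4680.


Product of moduli M = 13 · 9 · 8 · 5 = 4680.
Merge one congruence at a time:
  Start: x ≡ 1 (mod 13).
  Combine with x ≡ 7 (mod 9); new modulus lcm = 117.
    Write x = 1 + 13·t and substitute into x ≡ 7 (mod 9): 13·t ≡ 7 − 1 = 6 (mod 9).
    Reduce coefficients mod 9: 4·t ≡ 6 (mod 9).
    The inverse of 4 mod 9 is 7 (since 4·7 = 28 = 3·9 + 1), so t ≡ 7·6 = 42 ≡ 6 (mod 9).
    Then x = 1 + 13·6 = 79, valid modulo lcm(13, 9) = 117: x ≡ 79 (mod 117).
  Combine with x ≡ 1 (mod 8); new modulus lcm = 936.
    Write x = 79 + 117·t and substitute into x ≡ 1 (mod 8): 117·t ≡ 1 − 79 = -78 (mod 8).
    Reduce coefficients mod 8: 5·t ≡ 2 (mod 8).
    The inverse of 5 mod 8 is 5 (since 5·5 = 25 = 3·8 + 1), so t ≡ 5·2 = 10 ≡ 2 (mod 8).
    Then x = 79 + 117·2 = 313, valid modulo lcm(117, 8) = 936: x ≡ 313 (mod 936).
  Combine with x ≡ 3 (mod 5); new modulus lcm = 4680.
    Write x = 313 + 936·t and substitute into x ≡ 3 (mod 5): 936·t ≡ 3 − 313 = -310 (mod 5).
    Reduce coefficients mod 5: 1·t ≡ 0 (mod 5).
    So t ≡ 0 (mod 5).
    Then x = 313 + 936·0 = 313, valid modulo lcm(936, 5) = 4680: x ≡ 313 (mod 4680).
Verify against each original: 313 mod 13 = 1, 313 mod 9 = 7, 313 mod 8 = 1, 313 mod 5 = 3.

x ≡ 313 (mod 4680).
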